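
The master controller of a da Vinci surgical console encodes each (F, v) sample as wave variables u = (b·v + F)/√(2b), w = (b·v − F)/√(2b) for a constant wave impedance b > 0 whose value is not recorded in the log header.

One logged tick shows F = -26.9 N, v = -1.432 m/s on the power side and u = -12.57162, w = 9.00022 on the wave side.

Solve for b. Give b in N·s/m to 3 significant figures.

u + w = -3.57140;  u + w = √(2b)·v, so √(2b) = -3.57140/(-1.432) = 2.49399.
b = (√(2b))²/2 = 6.22001/2 = 3.11000.
(Check via u − w = 2F/√(2b): u − w = -21.57184, 2F/√(2b) = -21.57182.)

b = 3.11 N·s/m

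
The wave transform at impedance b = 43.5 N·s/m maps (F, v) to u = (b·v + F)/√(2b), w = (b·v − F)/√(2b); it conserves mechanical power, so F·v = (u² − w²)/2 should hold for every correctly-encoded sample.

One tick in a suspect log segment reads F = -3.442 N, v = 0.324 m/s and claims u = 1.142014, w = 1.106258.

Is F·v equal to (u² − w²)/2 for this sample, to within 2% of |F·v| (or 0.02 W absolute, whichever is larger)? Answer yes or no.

F·v = (-3.442)×0.324 = -1.115208 W.
(u² − w²)/2 = (1.304196 − 1.223807)/2 = 0.040195 W.
|Δ| = 1.155403;  2% of max(1, |F·v|) = 0.022304.

no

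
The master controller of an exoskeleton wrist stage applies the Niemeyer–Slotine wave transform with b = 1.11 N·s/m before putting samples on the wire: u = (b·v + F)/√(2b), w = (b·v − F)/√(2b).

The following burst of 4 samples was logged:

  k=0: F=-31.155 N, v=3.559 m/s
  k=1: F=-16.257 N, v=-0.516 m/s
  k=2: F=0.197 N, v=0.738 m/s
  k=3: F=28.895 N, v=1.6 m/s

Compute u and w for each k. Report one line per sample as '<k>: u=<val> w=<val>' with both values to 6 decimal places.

k=0: b·v=1.11×3.559=3.950490; √(2b)=1.489966; u=(3.950490+(-31.155))/1.489966=-18.258472, w=(3.950490−(-31.155))/1.489966=23.561262
k=1: b·v=1.11×(-0.516)=-0.572760; √(2b)=1.489966; u=(-0.572760+(-16.257))/1.489966=-11.295395, w=(-0.572760−(-16.257))/1.489966=10.526573
k=2: b·v=1.11×0.738=0.819180; √(2b)=1.489966; u=(0.819180+0.197)/1.489966=0.682015, w=(0.819180−0.197)/1.489966=0.417580
k=3: b·v=1.11×1.6=1.776000; √(2b)=1.489966; u=(1.776000+28.895)/1.489966=20.585027, w=(1.776000−28.895)/1.489966=-18.201081

0: u=-18.258472 w=23.561262
1: u=-11.295395 w=10.526573
2: u=0.682015 w=0.417580
3: u=20.585027 w=-18.201081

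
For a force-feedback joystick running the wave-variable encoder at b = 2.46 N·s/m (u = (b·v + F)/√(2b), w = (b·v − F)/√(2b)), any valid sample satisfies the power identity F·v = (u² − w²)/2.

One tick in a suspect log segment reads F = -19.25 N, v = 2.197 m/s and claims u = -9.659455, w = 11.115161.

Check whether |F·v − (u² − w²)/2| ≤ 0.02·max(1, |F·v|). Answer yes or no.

F·v = (-19.25)×2.197 = -42.292250 W.
(u² − w²)/2 = (93.305071 − 123.546804)/2 = -15.120867 W.
|Δ| = 27.171383;  2% of max(1, |F·v|) = 0.845845.

no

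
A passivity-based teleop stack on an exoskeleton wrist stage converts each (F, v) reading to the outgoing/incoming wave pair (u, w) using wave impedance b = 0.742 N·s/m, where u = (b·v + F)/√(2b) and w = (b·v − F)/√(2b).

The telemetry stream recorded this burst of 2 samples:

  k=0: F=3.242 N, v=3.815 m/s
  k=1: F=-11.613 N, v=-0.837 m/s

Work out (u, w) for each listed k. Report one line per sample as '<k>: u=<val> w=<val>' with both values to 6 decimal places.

k=0: b·v=0.742×3.815=2.830730; √(2b)=1.218195; u=(2.830730+3.242)/1.218195=4.985021, w=(2.830730−3.242)/1.218195=-0.337606
k=1: b·v=0.742×(-0.837)=-0.621054; √(2b)=1.218195; u=(-0.621054+(-11.613))/1.218195=-10.042768, w=(-0.621054−(-11.613))/1.218195=9.023139

0: u=4.985021 w=-0.337606
1: u=-10.042768 w=9.023139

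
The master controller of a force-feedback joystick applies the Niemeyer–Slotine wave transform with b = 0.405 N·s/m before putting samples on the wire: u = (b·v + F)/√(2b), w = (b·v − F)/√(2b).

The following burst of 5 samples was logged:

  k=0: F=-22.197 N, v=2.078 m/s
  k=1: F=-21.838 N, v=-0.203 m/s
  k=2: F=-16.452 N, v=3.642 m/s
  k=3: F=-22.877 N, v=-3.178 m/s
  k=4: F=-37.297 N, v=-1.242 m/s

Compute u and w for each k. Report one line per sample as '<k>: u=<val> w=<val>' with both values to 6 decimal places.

0: u=-23.728233 w=25.598433
1: u=-24.355794 w=24.173094
2: u=-16.641100 w=19.918900
3: u=-26.848989 w=23.988789
4: u=-42.000011 w=40.882211

k=0: b·v=0.405×2.078=0.841590; √(2b)=0.900000; u=(0.841590+(-22.197))/0.900000=-23.728233, w=(0.841590−(-22.197))/0.900000=25.598433
k=1: b·v=0.405×(-0.203)=-0.082215; √(2b)=0.900000; u=(-0.082215+(-21.838))/0.900000=-24.355794, w=(-0.082215−(-21.838))/0.900000=24.173094
k=2: b·v=0.405×3.642=1.475010; √(2b)=0.900000; u=(1.475010+(-16.452))/0.900000=-16.641100, w=(1.475010−(-16.452))/0.900000=19.918900
k=3: b·v=0.405×(-3.178)=-1.287090; √(2b)=0.900000; u=(-1.287090+(-22.877))/0.900000=-26.848989, w=(-1.287090−(-22.877))/0.900000=23.988789
k=4: b·v=0.405×(-1.242)=-0.503010; √(2b)=0.900000; u=(-0.503010+(-37.297))/0.900000=-42.000011, w=(-0.503010−(-37.297))/0.900000=40.882211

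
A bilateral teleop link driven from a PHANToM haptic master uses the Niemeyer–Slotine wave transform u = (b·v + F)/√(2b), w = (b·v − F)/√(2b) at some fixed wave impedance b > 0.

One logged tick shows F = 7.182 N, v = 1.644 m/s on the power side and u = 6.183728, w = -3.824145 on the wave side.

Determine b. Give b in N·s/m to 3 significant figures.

b = 1.03 N·s/m

u + w = 2.359583;  u + w = √(2b)·v, so √(2b) = 2.359583/1.644 = 1.435269.
b = (√(2b))²/2 = 2.059998/2 = 1.029999.
(Check via u − w = 2F/√(2b): u − w = 10.007873, 2F/√(2b) = 10.007877.)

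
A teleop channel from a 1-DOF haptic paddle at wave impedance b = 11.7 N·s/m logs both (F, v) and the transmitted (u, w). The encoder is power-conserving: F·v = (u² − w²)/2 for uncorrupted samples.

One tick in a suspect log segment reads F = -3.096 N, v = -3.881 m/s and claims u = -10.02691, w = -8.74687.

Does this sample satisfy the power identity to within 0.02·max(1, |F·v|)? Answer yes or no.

F·v = (-3.096)×(-3.881) = 12.0156 W.
(u² − w²)/2 = (100.5389 − 76.5077)/2 = 12.0156 W.
|Δ| = 0.0000;  2% of max(1, |F·v|) = 0.2403.

yes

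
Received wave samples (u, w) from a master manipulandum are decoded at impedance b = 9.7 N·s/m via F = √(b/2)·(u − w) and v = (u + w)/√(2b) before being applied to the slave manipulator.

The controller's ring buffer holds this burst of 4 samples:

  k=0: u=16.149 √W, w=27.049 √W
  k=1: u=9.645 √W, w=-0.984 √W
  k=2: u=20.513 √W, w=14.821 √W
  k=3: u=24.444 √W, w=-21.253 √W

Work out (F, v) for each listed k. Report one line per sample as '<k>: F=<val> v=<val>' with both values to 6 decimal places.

0: F=-24.004760 v=9.807601
1: F=23.407944 v=1.966379
2: F=12.535330 v=8.022171
3: F=100.637203 v=0.724479

k=0: u−w=-10.900000, u+w=43.198000; √(b/2)=2.202272, √(2b)=4.404543; F=2.202272×(-10.9)=-24.004760, v=43.198000/4.404543=9.807601
k=1: u−w=10.629000, u+w=8.661000; √(b/2)=2.202272, √(2b)=4.404543; F=2.202272×10.629=23.407944, v=8.661000/4.404543=1.966379
k=2: u−w=5.692000, u+w=35.334000; √(b/2)=2.202272, √(2b)=4.404543; F=2.202272×5.692=12.535330, v=35.334000/4.404543=8.022171
k=3: u−w=45.697000, u+w=3.191000; √(b/2)=2.202272, √(2b)=4.404543; F=2.202272×45.697=100.637203, v=3.191000/4.404543=0.724479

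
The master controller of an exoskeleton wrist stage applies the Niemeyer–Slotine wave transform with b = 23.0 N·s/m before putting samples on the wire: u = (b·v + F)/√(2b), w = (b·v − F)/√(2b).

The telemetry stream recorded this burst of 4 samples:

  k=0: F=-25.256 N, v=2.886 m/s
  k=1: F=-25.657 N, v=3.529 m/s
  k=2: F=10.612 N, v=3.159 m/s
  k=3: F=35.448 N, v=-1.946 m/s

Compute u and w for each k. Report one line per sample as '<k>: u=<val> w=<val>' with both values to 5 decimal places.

0: u=6.06311 w=13.51070
1: u=8.18450 w=15.75034
2: u=12.27734 w=9.14804
3: u=-1.37268 w=-11.82573

k=0: b·v=23.0×2.886=66.37800; √(2b)=6.78233; u=(66.37800+(-25.256))/6.78233=6.06311, w=(66.37800−(-25.256))/6.78233=13.51070
k=1: b·v=23.0×3.529=81.16700; √(2b)=6.78233; u=(81.16700+(-25.657))/6.78233=8.18450, w=(81.16700−(-25.657))/6.78233=15.75034
k=2: b·v=23.0×3.159=72.65700; √(2b)=6.78233; u=(72.65700+10.612)/6.78233=12.27734, w=(72.65700−10.612)/6.78233=9.14804
k=3: b·v=23.0×(-1.946)=-44.75800; √(2b)=6.78233; u=(-44.75800+35.448)/6.78233=-1.37268, w=(-44.75800−35.448)/6.78233=-11.82573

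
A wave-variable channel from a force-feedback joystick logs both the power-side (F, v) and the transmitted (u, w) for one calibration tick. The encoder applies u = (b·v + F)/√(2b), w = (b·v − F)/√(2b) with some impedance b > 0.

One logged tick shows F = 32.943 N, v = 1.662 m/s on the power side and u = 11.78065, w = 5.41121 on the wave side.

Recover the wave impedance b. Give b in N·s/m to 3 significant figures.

u + w = 17.1919;  u + w = √(2b)·v, so √(2b) = 17.1919/1.662 = 10.3441.
b = (√(2b))²/2 = 107.0000/2 = 53.5000.
(Check via u − w = 2F/√(2b): u − w = 6.3694, 2F/√(2b) = 6.3694.)

b = 53.5 N·s/m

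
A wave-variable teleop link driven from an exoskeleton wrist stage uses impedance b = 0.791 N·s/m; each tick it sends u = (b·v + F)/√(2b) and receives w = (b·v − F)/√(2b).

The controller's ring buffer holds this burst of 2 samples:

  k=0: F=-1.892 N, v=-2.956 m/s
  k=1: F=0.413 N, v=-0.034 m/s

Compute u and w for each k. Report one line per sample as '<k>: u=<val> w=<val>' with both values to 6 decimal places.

k=0: b·v=0.791×(-2.956)=-2.338196; √(2b)=1.257776; u=(-2.338196+(-1.892))/1.257776=-3.363235, w=(-2.338196−(-1.892))/1.257776=-0.354750
k=1: b·v=0.791×(-0.034)=-0.026894; √(2b)=1.257776; u=(-0.026894+0.413)/1.257776=0.306975, w=(-0.026894−0.413)/1.257776=-0.349740

0: u=-3.363235 w=-0.354750
1: u=0.306975 w=-0.349740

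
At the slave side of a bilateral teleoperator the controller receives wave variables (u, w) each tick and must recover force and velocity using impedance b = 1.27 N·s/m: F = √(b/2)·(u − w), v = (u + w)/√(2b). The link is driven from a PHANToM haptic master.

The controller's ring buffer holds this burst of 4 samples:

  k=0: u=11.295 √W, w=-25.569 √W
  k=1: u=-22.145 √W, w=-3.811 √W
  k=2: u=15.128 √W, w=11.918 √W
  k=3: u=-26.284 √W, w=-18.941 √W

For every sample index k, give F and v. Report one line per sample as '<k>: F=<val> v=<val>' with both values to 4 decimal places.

k=0: u−w=36.8640, u+w=-14.2740; √(b/2)=0.7969, √(2b)=1.5937; F=0.7969×36.864=29.3758, v=-14.2740/1.5937=-8.9563
k=1: u−w=-18.3340, u+w=-25.9560; √(b/2)=0.7969, √(2b)=1.5937; F=0.7969×(-18.334)=-14.6098, v=-25.9560/1.5937=-16.2862
k=2: u−w=3.2100, u+w=27.0460; √(b/2)=0.7969, √(2b)=1.5937; F=0.7969×3.21=2.5579, v=27.0460/1.5937=16.9702
k=3: u−w=-7.3430, u+w=-45.2250; √(b/2)=0.7969, √(2b)=1.5937; F=0.7969×(-7.343)=-5.8514, v=-45.2250/1.5937=-28.3767

0: F=29.3758 v=-8.9563
1: F=-14.6098 v=-16.2862
2: F=2.5579 v=16.9702
3: F=-5.8514 v=-28.3767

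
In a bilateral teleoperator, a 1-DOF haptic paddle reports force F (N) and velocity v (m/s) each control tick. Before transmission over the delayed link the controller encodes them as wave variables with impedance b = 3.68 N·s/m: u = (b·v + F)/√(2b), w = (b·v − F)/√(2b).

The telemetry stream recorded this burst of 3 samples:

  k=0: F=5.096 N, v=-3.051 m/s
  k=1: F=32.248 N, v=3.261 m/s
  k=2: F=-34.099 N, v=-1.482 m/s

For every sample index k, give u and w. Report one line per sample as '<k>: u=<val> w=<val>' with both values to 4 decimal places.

k=0: b·v=3.68×(-3.051)=-11.2277; √(2b)=2.7129; u=(-11.2277+5.096)/2.7129=-2.2602, w=(-11.2277−5.096)/2.7129=-6.0170
k=1: b·v=3.68×3.261=12.0005; √(2b)=2.7129; u=(12.0005+32.248)/2.7129=16.3102, w=(12.0005−32.248)/2.7129=-7.4633
k=2: b·v=3.68×(-1.482)=-5.4538; √(2b)=2.7129; u=(-5.4538+(-34.099))/2.7129=-14.5793, w=(-5.4538−(-34.099))/2.7129=10.5588

0: u=-2.2602 w=-6.0170
1: u=16.3102 w=-7.4633
2: u=-14.5793 w=10.5588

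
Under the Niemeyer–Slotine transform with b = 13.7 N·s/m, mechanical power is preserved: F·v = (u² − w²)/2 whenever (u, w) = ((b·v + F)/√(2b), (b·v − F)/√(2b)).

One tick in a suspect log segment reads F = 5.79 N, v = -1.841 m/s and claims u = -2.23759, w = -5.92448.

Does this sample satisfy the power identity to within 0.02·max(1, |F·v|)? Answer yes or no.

no

F·v = 5.79×(-1.841) = -10.65939 W.
(u² − w²)/2 = (5.00681 − 35.09946)/2 = -15.04633 W.
|Δ| = 4.38694;  2% of max(1, |F·v|) = 0.21319.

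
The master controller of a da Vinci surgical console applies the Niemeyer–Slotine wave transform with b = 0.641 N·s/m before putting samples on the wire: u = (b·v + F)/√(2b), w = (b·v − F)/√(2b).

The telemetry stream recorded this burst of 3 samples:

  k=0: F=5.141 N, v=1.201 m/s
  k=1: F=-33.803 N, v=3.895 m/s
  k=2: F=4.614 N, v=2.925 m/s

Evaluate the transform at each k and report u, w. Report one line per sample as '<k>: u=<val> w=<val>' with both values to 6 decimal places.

k=0: b·v=0.641×1.201=0.769841; √(2b)=1.132254; u=(0.769841+5.141)/1.132254=5.220418, w=(0.769841−5.141)/1.132254=-3.860580
k=1: b·v=0.641×3.895=2.496695; √(2b)=1.132254; u=(2.496695+(-33.803))/1.132254=-27.649533, w=(2.496695−(-33.803))/1.132254=32.059664
k=2: b·v=0.641×2.925=1.874925; √(2b)=1.132254; u=(1.874925+4.614)/1.132254=5.730978, w=(1.874925−4.614)/1.132254=-2.419134

0: u=5.220418 w=-3.860580
1: u=-27.649533 w=32.059664
2: u=5.730978 w=-2.419134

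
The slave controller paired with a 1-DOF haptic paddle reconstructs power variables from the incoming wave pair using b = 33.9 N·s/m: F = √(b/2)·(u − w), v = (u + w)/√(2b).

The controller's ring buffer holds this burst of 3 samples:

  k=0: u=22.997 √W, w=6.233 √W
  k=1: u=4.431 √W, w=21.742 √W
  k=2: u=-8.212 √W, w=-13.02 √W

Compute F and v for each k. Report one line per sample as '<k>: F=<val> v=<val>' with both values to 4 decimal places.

k=0: u−w=16.7640, u+w=29.2300; √(b/2)=4.1170, √(2b)=8.2341; F=4.1170×16.764=69.0180, v=29.2300/8.2341=3.5499
k=1: u−w=-17.3110, u+w=26.1730; √(b/2)=4.1170, √(2b)=8.2341; F=4.1170×(-17.311)=-71.2700, v=26.1730/8.2341=3.1786
k=2: u−w=4.8080, u+w=-21.2320; √(b/2)=4.1170, √(2b)=8.2341; F=4.1170×4.808=19.7947, v=-21.2320/8.2341=-2.5786

0: F=69.0180 v=3.5499
1: F=-71.2700 v=3.1786
2: F=19.7947 v=-2.5786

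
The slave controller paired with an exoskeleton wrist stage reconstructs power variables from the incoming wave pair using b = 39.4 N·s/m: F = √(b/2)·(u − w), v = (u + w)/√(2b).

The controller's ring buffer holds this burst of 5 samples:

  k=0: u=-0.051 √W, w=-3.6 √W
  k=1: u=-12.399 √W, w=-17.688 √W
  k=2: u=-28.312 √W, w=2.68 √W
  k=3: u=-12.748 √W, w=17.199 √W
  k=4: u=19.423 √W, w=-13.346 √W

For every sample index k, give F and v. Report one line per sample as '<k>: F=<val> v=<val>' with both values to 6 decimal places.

0: F=15.752124 v=-0.411291
1: F=23.475058 v=-3.389345
2: F=-137.557007 v=-2.887483
3: F=-132.918807 v=0.501412
4: F=145.444165 v=0.684583

k=0: u−w=3.549000, u+w=-3.651000; √(b/2)=4.438468, √(2b)=8.876936; F=4.438468×3.549=15.752124, v=-3.651000/8.876936=-0.411291
k=1: u−w=5.289000, u+w=-30.087000; √(b/2)=4.438468, √(2b)=8.876936; F=4.438468×5.289=23.475058, v=-30.087000/8.876936=-3.389345
k=2: u−w=-30.992000, u+w=-25.632000; √(b/2)=4.438468, √(2b)=8.876936; F=4.438468×(-30.992)=-137.557007, v=-25.632000/8.876936=-2.887483
k=3: u−w=-29.947000, u+w=4.451000; √(b/2)=4.438468, √(2b)=8.876936; F=4.438468×(-29.947)=-132.918807, v=4.451000/8.876936=0.501412
k=4: u−w=32.769000, u+w=6.077000; √(b/2)=4.438468, √(2b)=8.876936; F=4.438468×32.769=145.444165, v=6.077000/8.876936=0.684583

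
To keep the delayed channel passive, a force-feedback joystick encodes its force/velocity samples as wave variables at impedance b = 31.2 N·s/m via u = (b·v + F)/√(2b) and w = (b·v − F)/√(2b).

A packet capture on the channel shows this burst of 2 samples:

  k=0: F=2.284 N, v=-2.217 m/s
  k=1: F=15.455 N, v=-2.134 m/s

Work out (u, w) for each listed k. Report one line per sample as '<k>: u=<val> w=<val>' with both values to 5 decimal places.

0: u=-8.46731 w=-9.04559
1: u=-6.47214 w=-10.38511

k=0: b·v=31.2×(-2.217)=-69.17040; √(2b)=7.89937; u=(-69.17040+2.284)/7.89937=-8.46731, w=(-69.17040−2.284)/7.89937=-9.04559
k=1: b·v=31.2×(-2.134)=-66.58080; √(2b)=7.89937; u=(-66.58080+15.455)/7.89937=-6.47214, w=(-66.58080−15.455)/7.89937=-10.38511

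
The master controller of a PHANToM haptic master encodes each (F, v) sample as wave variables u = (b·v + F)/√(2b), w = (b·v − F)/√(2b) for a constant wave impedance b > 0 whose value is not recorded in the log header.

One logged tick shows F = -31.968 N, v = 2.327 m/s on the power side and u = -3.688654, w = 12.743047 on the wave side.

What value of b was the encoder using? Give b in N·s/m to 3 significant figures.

b = 7.57 N·s/m

u + w = 9.054393;  u + w = √(2b)·v, so √(2b) = 9.054393/2.327 = 3.891015.
b = (√(2b))²/2 = 15.140001/2 = 7.570001.
(Check via u − w = 2F/√(2b): u − w = -16.431701, 2F/√(2b) = -16.431700.)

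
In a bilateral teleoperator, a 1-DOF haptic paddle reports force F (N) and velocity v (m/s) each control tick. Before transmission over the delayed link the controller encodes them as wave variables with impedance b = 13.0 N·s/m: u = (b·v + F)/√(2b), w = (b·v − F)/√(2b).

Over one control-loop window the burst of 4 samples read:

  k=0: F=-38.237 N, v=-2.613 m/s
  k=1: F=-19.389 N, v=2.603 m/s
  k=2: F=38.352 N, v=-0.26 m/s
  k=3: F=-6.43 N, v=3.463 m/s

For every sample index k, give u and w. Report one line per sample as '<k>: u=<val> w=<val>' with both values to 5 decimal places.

0: u=-14.16076 w=0.83702
1: u=2.83388 w=10.43887
2: u=6.85857 w=-8.18432
3: u=7.56793 w=10.08998

k=0: b·v=13.0×(-2.613)=-33.96900; √(2b)=5.09902; u=(-33.96900+(-38.237))/5.09902=-14.16076, w=(-33.96900−(-38.237))/5.09902=0.83702
k=1: b·v=13.0×2.603=33.83900; √(2b)=5.09902; u=(33.83900+(-19.389))/5.09902=2.83388, w=(33.83900−(-19.389))/5.09902=10.43887
k=2: b·v=13.0×(-0.26)=-3.38000; √(2b)=5.09902; u=(-3.38000+38.352)/5.09902=6.85857, w=(-3.38000−38.352)/5.09902=-8.18432
k=3: b·v=13.0×3.463=45.01900; √(2b)=5.09902; u=(45.01900+(-6.43))/5.09902=7.56793, w=(45.01900−(-6.43))/5.09902=10.08998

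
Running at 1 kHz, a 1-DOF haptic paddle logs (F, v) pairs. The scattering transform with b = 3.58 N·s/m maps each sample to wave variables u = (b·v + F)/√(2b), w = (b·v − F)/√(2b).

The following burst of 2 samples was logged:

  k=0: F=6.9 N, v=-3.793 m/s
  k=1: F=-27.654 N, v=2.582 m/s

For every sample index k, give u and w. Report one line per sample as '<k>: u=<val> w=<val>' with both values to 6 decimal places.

0: u=-2.496037 w=-7.653339
1: u=-6.880304 w=13.789266

k=0: b·v=3.58×(-3.793)=-13.578940; √(2b)=2.675818; u=(-13.578940+6.9)/2.675818=-2.496037, w=(-13.578940−6.9)/2.675818=-7.653339
k=1: b·v=3.58×2.582=9.243560; √(2b)=2.675818; u=(9.243560+(-27.654))/2.675818=-6.880304, w=(9.243560−(-27.654))/2.675818=13.789266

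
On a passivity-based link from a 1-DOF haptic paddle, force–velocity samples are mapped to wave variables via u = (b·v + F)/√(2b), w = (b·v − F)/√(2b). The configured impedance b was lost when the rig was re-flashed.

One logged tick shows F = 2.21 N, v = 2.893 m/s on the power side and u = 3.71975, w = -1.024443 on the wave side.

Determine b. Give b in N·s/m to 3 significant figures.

u + w = 2.695307;  u + w = √(2b)·v, so √(2b) = 2.695307/2.893 = 0.931665.
b = (√(2b))²/2 = 0.868000/2 = 0.434000.
(Check via u − w = 2F/√(2b): u − w = 4.744193, 2F/√(2b) = 4.744194.)

b = 0.434 N·s/m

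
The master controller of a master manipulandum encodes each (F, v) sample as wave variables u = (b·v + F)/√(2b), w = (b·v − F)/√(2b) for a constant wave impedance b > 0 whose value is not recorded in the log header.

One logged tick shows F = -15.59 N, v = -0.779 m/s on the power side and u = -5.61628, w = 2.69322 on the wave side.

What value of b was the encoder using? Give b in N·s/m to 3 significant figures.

u + w = -2.92306;  u + w = √(2b)·v, so √(2b) = -2.92306/(-0.779) = 3.75232.
b = (√(2b))²/2 = 14.07993/2 = 7.03997.
(Check via u − w = 2F/√(2b): u − w = -8.30950, 2F/√(2b) = -8.30952.)

b = 7.04 N·s/m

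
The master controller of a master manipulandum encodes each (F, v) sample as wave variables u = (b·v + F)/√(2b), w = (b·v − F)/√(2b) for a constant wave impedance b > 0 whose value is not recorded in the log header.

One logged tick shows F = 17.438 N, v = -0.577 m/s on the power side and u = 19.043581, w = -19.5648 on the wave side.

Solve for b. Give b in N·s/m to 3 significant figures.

u + w = -0.521219;  u + w = √(2b)·v, so √(2b) = -0.521219/(-0.577) = 0.903326.
b = (√(2b))²/2 = 0.815998/2 = 0.407999.
(Check via u − w = 2F/√(2b): u − w = 38.608381, 2F/√(2b) = 38.608439.)

b = 0.408 N·s/m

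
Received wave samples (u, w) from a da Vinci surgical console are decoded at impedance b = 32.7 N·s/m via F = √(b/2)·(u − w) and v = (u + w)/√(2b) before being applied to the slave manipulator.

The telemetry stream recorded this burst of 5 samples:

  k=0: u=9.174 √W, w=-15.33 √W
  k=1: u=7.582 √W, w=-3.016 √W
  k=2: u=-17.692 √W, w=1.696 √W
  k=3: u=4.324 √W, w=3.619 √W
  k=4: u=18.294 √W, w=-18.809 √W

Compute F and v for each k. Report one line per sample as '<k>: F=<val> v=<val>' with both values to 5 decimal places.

k=0: u−w=24.50400, u+w=-6.15600; √(b/2)=4.04351, √(2b)=8.08703; F=4.04351×24.504=99.08225, v=-6.15600/8.08703=-0.76122
k=1: u−w=10.59800, u+w=4.56600; √(b/2)=4.04351, √(2b)=8.08703; F=4.04351×10.598=42.85315, v=4.56600/8.08703=0.56461
k=2: u−w=-19.38800, u+w=-15.99600; √(b/2)=4.04351, √(2b)=8.08703; F=4.04351×(-19.388)=-78.39564, v=-15.99600/8.08703=-1.97798
k=3: u−w=0.70500, u+w=7.94300; √(b/2)=4.04351, √(2b)=8.08703; F=4.04351×0.705=2.85068, v=7.94300/8.08703=0.98219
k=4: u−w=37.10300, u+w=-0.51500; √(b/2)=4.04351, √(2b)=8.08703; F=4.04351×37.103=150.02647, v=-0.51500/8.08703=-0.06368

0: F=99.08225 v=-0.76122
1: F=42.85315 v=0.56461
2: F=-78.39564 v=-1.97798
3: F=2.85068 v=0.98219
4: F=150.02647 v=-0.06368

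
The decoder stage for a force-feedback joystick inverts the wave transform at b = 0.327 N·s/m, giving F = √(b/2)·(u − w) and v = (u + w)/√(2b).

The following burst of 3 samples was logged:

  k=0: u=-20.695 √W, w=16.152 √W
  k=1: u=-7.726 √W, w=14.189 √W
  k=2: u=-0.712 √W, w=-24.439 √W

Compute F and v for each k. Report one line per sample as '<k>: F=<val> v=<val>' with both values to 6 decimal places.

k=0: u−w=-36.847000, u+w=-4.543000; √(b/2)=0.404351, √(2b)=0.808703; F=0.404351×(-36.847)=-14.899134, v=-4.543000/0.808703=-5.617639
k=1: u−w=-21.915000, u+w=6.463000; √(b/2)=0.404351, √(2b)=0.808703; F=0.404351×(-21.915)=-8.861359, v=6.463000/0.808703=7.991812
k=2: u−w=23.727000, u+w=-25.151000; √(b/2)=0.404351, √(2b)=0.808703; F=0.404351×23.727=9.594044, v=-25.151000/0.808703=-31.100429

0: F=-14.899134 v=-5.617639
1: F=-8.861359 v=7.991812
2: F=9.594044 v=-31.100429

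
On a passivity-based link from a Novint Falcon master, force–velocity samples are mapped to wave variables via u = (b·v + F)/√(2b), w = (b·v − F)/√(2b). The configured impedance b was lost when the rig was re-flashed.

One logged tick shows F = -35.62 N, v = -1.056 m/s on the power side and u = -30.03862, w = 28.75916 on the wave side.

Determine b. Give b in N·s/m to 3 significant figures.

u + w = -1.27946;  u + w = √(2b)·v, so √(2b) = -1.27946/(-1.056) = 1.21161.
b = (√(2b))²/2 = 1.46800/2 = 0.73400.
(Check via u − w = 2F/√(2b): u − w = -58.79778, 2F/√(2b) = -58.79781.)

b = 0.734 N·s/m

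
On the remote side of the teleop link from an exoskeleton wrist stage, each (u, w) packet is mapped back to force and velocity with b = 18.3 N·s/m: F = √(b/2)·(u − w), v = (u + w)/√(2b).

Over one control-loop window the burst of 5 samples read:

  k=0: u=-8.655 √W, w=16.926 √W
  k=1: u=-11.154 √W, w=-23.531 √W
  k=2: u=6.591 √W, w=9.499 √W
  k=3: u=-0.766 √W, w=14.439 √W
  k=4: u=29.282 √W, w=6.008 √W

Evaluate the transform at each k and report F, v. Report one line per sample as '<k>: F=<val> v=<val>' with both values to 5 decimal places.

0: F=-77.37988 v=1.36715
1: F=37.43915 v=-5.73325
2: F=-8.79640 v=2.65959
3: F=-45.99355 v=2.26008
4: F=70.40145 v=5.83326

k=0: u−w=-25.58100, u+w=8.27100; √(b/2)=3.02490, √(2b)=6.04979; F=3.02490×(-25.581)=-77.37988, v=8.27100/6.04979=1.36715
k=1: u−w=12.37700, u+w=-34.68500; √(b/2)=3.02490, √(2b)=6.04979; F=3.02490×12.377=37.43915, v=-34.68500/6.04979=-5.73325
k=2: u−w=-2.90800, u+w=16.09000; √(b/2)=3.02490, √(2b)=6.04979; F=3.02490×(-2.908)=-8.79640, v=16.09000/6.04979=2.65959
k=3: u−w=-15.20500, u+w=13.67300; √(b/2)=3.02490, √(2b)=6.04979; F=3.02490×(-15.205)=-45.99355, v=13.67300/6.04979=2.26008
k=4: u−w=23.27400, u+w=35.29000; √(b/2)=3.02490, √(2b)=6.04979; F=3.02490×23.274=70.40145, v=35.29000/6.04979=5.83326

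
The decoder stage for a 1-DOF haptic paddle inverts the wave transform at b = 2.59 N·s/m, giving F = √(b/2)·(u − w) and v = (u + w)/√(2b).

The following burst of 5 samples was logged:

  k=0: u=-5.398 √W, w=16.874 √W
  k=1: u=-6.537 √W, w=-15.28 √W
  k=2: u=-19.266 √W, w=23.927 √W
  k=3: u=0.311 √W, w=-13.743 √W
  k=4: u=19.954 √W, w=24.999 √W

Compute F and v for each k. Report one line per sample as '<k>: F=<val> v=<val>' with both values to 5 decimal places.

0: F=-25.34511 v=5.04226
1: F=9.94936 v=-9.58584
2: F=-49.15280 v=2.04793
3: F=15.99318 v=-5.90168
4: F=-5.74111 v=19.75121

k=0: u−w=-22.27200, u+w=11.47600; √(b/2)=1.13798, √(2b)=2.27596; F=1.13798×(-22.272)=-25.34511, v=11.47600/2.27596=5.04226
k=1: u−w=8.74300, u+w=-21.81700; √(b/2)=1.13798, √(2b)=2.27596; F=1.13798×8.743=9.94936, v=-21.81700/2.27596=-9.58584
k=2: u−w=-43.19300, u+w=4.66100; √(b/2)=1.13798, √(2b)=2.27596; F=1.13798×(-43.193)=-49.15280, v=4.66100/2.27596=2.04793
k=3: u−w=14.05400, u+w=-13.43200; √(b/2)=1.13798, √(2b)=2.27596; F=1.13798×14.054=15.99318, v=-13.43200/2.27596=-5.90168
k=4: u−w=-5.04500, u+w=44.95300; √(b/2)=1.13798, √(2b)=2.27596; F=1.13798×(-5.045)=-5.74111, v=44.95300/2.27596=19.75121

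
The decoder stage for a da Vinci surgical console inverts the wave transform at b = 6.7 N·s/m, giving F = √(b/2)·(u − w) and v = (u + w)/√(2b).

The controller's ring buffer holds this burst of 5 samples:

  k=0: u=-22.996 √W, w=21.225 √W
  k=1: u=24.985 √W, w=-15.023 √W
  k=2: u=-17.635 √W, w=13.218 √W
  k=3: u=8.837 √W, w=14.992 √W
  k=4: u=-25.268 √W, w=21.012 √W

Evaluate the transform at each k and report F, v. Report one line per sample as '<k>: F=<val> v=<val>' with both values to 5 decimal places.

k=0: u−w=-44.22100, u+w=-1.77100; √(b/2)=1.83030, √(2b)=3.66060; F=1.83030×(-44.221)=-80.93772, v=-1.77100/3.66060=-0.48380
k=1: u−w=40.00800, u+w=9.96200; √(b/2)=1.83030, √(2b)=3.66060; F=1.83030×40.008=73.22666, v=9.96200/3.66060=2.72141
k=2: u−w=-30.85300, u+w=-4.41700; √(b/2)=1.83030, √(2b)=3.66060; F=1.83030×(-30.853)=-56.47026, v=-4.41700/3.66060=-1.20663
k=3: u−w=-6.15500, u+w=23.82900; √(b/2)=1.83030, √(2b)=3.66060; F=1.83030×(-6.155)=-11.26550, v=23.82900/3.66060=6.50959
k=4: u−w=-46.28000, u+w=-4.25600; √(b/2)=1.83030, √(2b)=3.66060; F=1.83030×(-46.28)=-84.70631, v=-4.25600/3.66060=-1.16265

0: F=-80.93772 v=-0.48380
1: F=73.22666 v=2.72141
2: F=-56.47026 v=-1.20663
3: F=-11.26550 v=6.50959
4: F=-84.70631 v=-1.16265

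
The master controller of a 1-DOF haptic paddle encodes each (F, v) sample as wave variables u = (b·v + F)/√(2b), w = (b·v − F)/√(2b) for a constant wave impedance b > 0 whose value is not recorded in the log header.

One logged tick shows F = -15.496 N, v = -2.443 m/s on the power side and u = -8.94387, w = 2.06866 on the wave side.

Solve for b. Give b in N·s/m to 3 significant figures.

u + w = -6.87521;  u + w = √(2b)·v, so √(2b) = -6.87521/(-2.443) = 2.81425.
b = (√(2b))²/2 = 7.92000/2 = 3.96000.
(Check via u − w = 2F/√(2b): u − w = -11.01253, 2F/√(2b) = -11.01253.)

b = 3.96 N·s/m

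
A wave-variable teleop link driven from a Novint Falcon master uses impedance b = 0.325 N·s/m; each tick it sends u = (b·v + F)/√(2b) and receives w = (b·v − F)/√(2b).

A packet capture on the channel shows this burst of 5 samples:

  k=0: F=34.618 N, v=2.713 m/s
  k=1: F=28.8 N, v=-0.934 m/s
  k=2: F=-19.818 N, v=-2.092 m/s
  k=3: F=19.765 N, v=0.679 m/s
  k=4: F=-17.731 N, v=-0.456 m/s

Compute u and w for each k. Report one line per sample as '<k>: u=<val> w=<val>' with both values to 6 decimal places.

k=0: b·v=0.325×2.713=0.881725; √(2b)=0.806226; u=(0.881725+34.618)/0.806226=44.031990, w=(0.881725−34.618)/0.806226=-41.844699
k=1: b·v=0.325×(-0.934)=-0.303550; √(2b)=0.806226; u=(-0.303550+28.8)/0.806226=35.345496, w=(-0.303550−28.8)/0.806226=-36.098511
k=2: b·v=0.325×(-2.092)=-0.679900; √(2b)=0.806226; u=(-0.679900+(-19.818))/0.806226=-25.424516, w=(-0.679900−(-19.818))/0.806226=23.737892
k=3: b·v=0.325×0.679=0.220675; √(2b)=0.806226; u=(0.220675+19.765)/0.806226=24.789179, w=(0.220675−19.765)/0.806226=-24.241752
k=4: b·v=0.325×(-0.456)=-0.148200; √(2b)=0.806226; u=(-0.148200+(-17.731))/0.806226=-22.176418, w=(-0.148200−(-17.731))/0.806226=21.808779

0: u=44.031990 w=-41.844699
1: u=35.345496 w=-36.098511
2: u=-25.424516 w=23.737892
3: u=24.789179 w=-24.241752
4: u=-22.176418 w=21.808779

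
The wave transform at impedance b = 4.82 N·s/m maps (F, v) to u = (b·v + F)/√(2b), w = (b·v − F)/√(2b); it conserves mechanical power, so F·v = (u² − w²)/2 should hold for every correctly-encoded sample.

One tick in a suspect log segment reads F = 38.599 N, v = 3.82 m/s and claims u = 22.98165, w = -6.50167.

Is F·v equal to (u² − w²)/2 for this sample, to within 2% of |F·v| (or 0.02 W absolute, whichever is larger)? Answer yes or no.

F·v = 38.599×3.82 = 147.44818 W.
(u² − w²)/2 = (528.15624 − 42.27171)/2 = 242.94226 W.
|Δ| = 95.49408;  2% of max(1, |F·v|) = 2.94896.

no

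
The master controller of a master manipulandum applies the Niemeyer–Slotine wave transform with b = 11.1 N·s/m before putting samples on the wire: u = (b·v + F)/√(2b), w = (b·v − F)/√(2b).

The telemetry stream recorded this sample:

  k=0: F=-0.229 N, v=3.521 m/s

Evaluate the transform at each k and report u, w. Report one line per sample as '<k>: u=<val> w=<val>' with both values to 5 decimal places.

0: u=8.24632 w=8.34353

k=0: b·v=11.1×3.521=39.08310; √(2b)=4.71169; u=(39.08310+(-0.229))/4.71169=8.24632, w=(39.08310−(-0.229))/4.71169=8.34353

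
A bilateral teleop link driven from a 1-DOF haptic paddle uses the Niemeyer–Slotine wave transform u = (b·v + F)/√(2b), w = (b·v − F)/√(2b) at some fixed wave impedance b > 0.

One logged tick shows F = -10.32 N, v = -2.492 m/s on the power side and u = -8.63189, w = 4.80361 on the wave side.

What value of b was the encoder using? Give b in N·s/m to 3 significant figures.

b = 1.18 N·s/m

u + w = -3.82828;  u + w = √(2b)·v, so √(2b) = -3.82828/(-2.492) = 1.53623.
b = (√(2b))²/2 = 2.36000/2 = 1.18000.
(Check via u − w = 2F/√(2b): u − w = -13.43550, 2F/√(2b) = -13.43551.)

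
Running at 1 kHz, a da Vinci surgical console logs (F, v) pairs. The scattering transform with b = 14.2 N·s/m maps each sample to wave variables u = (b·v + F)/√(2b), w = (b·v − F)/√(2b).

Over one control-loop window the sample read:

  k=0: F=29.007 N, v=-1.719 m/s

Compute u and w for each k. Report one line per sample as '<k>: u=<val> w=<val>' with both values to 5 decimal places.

k=0: b·v=14.2×(-1.719)=-24.40980; √(2b)=5.32917; u=(-24.40980+29.007)/5.32917=0.86265, w=(-24.40980−29.007)/5.32917=-10.02348

0: u=0.86265 w=-10.02348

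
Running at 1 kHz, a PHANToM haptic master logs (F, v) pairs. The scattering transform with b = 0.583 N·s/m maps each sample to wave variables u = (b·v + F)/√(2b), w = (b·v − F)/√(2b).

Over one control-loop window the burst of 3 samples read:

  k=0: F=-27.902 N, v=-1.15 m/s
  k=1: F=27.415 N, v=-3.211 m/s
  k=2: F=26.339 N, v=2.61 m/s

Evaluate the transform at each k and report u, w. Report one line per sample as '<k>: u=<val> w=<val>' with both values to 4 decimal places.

k=0: b·v=0.583×(-1.15)=-0.6704; √(2b)=1.0798; u=(-0.6704+(-27.902))/1.0798=-26.4605, w=(-0.6704−(-27.902))/1.0798=25.2187
k=1: b·v=0.583×(-3.211)=-1.8720; √(2b)=1.0798; u=(-1.8720+27.415)/1.0798=23.6550, w=(-1.8720−27.415)/1.0798=-27.1223
k=2: b·v=0.583×2.61=1.5216; √(2b)=1.0798; u=(1.5216+26.339)/1.0798=25.8013, w=(1.5216−26.339)/1.0798=-22.9830

0: u=-26.4605 w=25.2187
1: u=23.6550 w=-27.1223
2: u=25.8013 w=-22.9830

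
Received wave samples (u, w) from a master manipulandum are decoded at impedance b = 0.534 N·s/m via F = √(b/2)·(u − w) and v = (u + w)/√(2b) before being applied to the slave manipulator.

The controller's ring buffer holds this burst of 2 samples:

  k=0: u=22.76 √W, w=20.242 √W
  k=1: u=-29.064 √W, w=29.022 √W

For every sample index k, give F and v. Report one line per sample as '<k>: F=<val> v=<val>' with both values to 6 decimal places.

0: F=1.301102 v=41.610509
1: F=-30.014223 v=-0.040641

k=0: u−w=2.518000, u+w=43.002000; √(b/2)=0.516720, √(2b)=1.033441; F=0.516720×2.518=1.301102, v=43.002000/1.033441=41.610509
k=1: u−w=-58.086000, u+w=-0.042000; √(b/2)=0.516720, √(2b)=1.033441; F=0.516720×(-58.086)=-30.014223, v=-0.042000/1.033441=-0.040641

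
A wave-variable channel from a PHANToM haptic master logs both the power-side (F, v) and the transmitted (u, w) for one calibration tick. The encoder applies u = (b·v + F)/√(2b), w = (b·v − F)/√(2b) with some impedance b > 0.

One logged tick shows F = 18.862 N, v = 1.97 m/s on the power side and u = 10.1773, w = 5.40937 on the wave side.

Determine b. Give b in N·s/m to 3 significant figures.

b = 31.3 N·s/m

u + w = 15.5867;  u + w = √(2b)·v, so √(2b) = 15.5867/1.97 = 7.9120.
b = (√(2b))²/2 = 62.6000/2 = 31.3000.
(Check via u − w = 2F/√(2b): u − w = 4.7679, 2F/√(2b) = 4.7679.)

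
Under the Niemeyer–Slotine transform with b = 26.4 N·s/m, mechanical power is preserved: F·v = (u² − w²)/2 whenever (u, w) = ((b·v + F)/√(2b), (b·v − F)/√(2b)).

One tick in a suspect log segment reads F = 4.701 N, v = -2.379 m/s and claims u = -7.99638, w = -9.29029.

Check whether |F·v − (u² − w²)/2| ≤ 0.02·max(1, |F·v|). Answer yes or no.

yes

F·v = 4.701×(-2.379) = -11.1837 W.
(u² − w²)/2 = (63.9421 − 86.3095)/2 = -11.1837 W.
|Δ| = 0.0000;  2% of max(1, |F·v|) = 0.2237.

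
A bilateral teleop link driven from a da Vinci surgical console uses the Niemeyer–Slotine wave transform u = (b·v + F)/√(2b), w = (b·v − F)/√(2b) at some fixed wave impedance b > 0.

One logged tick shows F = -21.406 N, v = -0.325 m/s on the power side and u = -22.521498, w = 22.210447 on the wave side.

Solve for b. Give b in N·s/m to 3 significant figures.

b = 0.458 N·s/m

u + w = -0.311051;  u + w = √(2b)·v, so √(2b) = -0.311051/(-0.325) = 0.957080.
b = (√(2b))²/2 = 0.916002/2 = 0.458001.
(Check via u − w = 2F/√(2b): u − w = -44.731945, 2F/√(2b) = -44.731893.)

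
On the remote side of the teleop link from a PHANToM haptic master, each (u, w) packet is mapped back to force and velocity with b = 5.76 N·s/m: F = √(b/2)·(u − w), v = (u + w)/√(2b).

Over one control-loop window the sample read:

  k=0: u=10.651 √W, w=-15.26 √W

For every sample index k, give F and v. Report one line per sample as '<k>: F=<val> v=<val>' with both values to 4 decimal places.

0: F=43.9724 v=-1.3579

k=0: u−w=25.9110, u+w=-4.6090; √(b/2)=1.6971, √(2b)=3.3941; F=1.6971×25.911=43.9724, v=-4.6090/3.3941=-1.3579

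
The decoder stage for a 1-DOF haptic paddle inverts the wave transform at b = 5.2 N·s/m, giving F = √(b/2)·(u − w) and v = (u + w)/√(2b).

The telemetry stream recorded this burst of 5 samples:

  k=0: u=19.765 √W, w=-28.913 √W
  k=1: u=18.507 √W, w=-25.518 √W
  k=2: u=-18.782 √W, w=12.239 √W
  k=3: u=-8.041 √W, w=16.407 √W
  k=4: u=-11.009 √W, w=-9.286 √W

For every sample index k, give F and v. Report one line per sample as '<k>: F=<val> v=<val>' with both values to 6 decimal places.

0: F=78.490917 v=-2.836674
1: F=70.988179 v=-2.174019
2: F=-50.019860 v=-2.028898
3: F=-39.421215 v=2.594186
4: F=-2.778254 v=-6.293212

k=0: u−w=48.678000, u+w=-9.148000; √(b/2)=1.612452, √(2b)=3.224903; F=1.612452×48.678=78.490917, v=-9.148000/3.224903=-2.836674
k=1: u−w=44.025000, u+w=-7.011000; √(b/2)=1.612452, √(2b)=3.224903; F=1.612452×44.025=70.988179, v=-7.011000/3.224903=-2.174019
k=2: u−w=-31.021000, u+w=-6.543000; √(b/2)=1.612452, √(2b)=3.224903; F=1.612452×(-31.021)=-50.019860, v=-6.543000/3.224903=-2.028898
k=3: u−w=-24.448000, u+w=8.366000; √(b/2)=1.612452, √(2b)=3.224903; F=1.612452×(-24.448)=-39.421215, v=8.366000/3.224903=2.594186
k=4: u−w=-1.723000, u+w=-20.295000; √(b/2)=1.612452, √(2b)=3.224903; F=1.612452×(-1.723)=-2.778254, v=-20.295000/3.224903=-6.293212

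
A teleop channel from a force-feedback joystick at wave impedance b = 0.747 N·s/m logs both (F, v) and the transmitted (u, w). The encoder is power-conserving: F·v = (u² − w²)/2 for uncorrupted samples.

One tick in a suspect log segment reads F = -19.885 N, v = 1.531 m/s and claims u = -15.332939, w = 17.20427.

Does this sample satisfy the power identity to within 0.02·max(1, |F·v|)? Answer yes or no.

yes

F·v = (-19.885)×1.531 = -30.443935 W.
(u² − w²)/2 = (235.099018 − 295.986906)/2 = -30.443944 W.
|Δ| = 0.000009;  2% of max(1, |F·v|) = 0.608879.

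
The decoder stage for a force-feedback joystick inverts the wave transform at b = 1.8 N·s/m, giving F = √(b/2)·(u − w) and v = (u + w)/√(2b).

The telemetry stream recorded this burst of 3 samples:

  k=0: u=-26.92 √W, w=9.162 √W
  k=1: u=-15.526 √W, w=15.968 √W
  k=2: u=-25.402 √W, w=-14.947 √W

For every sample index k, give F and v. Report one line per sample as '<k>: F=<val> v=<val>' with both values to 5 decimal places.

0: F=-34.23039 v=-9.35929
1: F=-29.87783 v=0.23295
2: F=-9.91848 v=-21.26579

k=0: u−w=-36.08200, u+w=-17.75800; √(b/2)=0.94868, √(2b)=1.89737; F=0.94868×(-36.082)=-34.23039, v=-17.75800/1.89737=-9.35929
k=1: u−w=-31.49400, u+w=0.44200; √(b/2)=0.94868, √(2b)=1.89737; F=0.94868×(-31.494)=-29.87783, v=0.44200/1.89737=0.23295
k=2: u−w=-10.45500, u+w=-40.34900; √(b/2)=0.94868, √(2b)=1.89737; F=0.94868×(-10.455)=-9.91848, v=-40.34900/1.89737=-21.26579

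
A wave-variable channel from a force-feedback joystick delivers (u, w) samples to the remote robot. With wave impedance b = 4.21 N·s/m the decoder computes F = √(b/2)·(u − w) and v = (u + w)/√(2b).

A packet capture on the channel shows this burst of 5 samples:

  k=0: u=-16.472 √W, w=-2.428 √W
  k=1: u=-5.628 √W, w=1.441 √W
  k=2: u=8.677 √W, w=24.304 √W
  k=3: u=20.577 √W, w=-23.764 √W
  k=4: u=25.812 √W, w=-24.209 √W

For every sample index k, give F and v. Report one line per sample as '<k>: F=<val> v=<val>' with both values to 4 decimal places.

0: F=-20.3759 v=-6.5134
1: F=-10.2561 v=-1.4429
2: F=-22.6726 v=11.3660
3: F=64.3327 v=-1.0983
4: F=72.5736 v=0.5524

k=0: u−w=-14.0440, u+w=-18.9000; √(b/2)=1.4509, √(2b)=2.9017; F=1.4509×(-14.044)=-20.3759, v=-18.9000/2.9017=-6.5134
k=1: u−w=-7.0690, u+w=-4.1870; √(b/2)=1.4509, √(2b)=2.9017; F=1.4509×(-7.069)=-10.2561, v=-4.1870/2.9017=-1.4429
k=2: u−w=-15.6270, u+w=32.9810; √(b/2)=1.4509, √(2b)=2.9017; F=1.4509×(-15.627)=-22.6726, v=32.9810/2.9017=11.3660
k=3: u−w=44.3410, u+w=-3.1870; √(b/2)=1.4509, √(2b)=2.9017; F=1.4509×44.341=64.3327, v=-3.1870/2.9017=-1.0983
k=4: u−w=50.0210, u+w=1.6030; √(b/2)=1.4509, √(2b)=2.9017; F=1.4509×50.021=72.5736, v=1.6030/2.9017=0.5524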